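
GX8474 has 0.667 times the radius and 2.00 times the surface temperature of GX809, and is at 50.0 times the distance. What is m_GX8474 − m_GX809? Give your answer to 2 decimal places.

6.36

L_GX8474/L_GX809 = (0.667)²(2.00)⁴ = 7.118.
F_GX8474/F_GX809 = (L_GX8474/L_GX809)/(d_GX8474/d_GX809)² = 7.118/2500 = 0.002847.
m_GX8474 − m_GX809 = −2.5 log₁₀(0.002847) = 6.36.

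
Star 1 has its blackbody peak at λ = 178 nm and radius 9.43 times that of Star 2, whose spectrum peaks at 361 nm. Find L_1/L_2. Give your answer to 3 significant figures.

Wien's law gives T ∝ 1/λ_max, so T_1/T_2 = λ_2/λ_1 = 361/178 = 2.028.
Then L ∝ R²T⁴ gives L_1/L_2 = (9.43)² × (2.028)⁴ = 88.92 × 16.92 = 1504.

1.50×10^3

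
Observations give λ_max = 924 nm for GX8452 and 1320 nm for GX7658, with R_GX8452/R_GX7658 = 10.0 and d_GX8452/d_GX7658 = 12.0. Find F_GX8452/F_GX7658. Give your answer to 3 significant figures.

2.89

Wien's law: T_GX8452/T_GX7658 = λ_GX7658/λ_GX8452 = 1320/924 = 1.429.
L_GX8452/L_GX7658 = (R_GX8452/R_GX7658)²(T_GX8452/T_GX7658)⁴ = (10.0)²(1.429)⁴ = 416.5.
F_GX8452/F_GX7658 = (L_GX8452/L_GX7658)/(d_GX8452/d_GX7658)² = 416.5/(12.0)² = 2.892.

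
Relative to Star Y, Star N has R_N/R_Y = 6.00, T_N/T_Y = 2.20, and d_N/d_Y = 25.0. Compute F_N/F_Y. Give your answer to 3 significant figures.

1.35

L_N/L_Y = (R_N/R_Y)²(T_N/T_Y)⁴ = (6.00)² × (2.20)⁴ = 843.3.
F_N/F_Y = (L_N/L_Y)/(d_N/d_Y)² = 843.3 / (25.0)² = 1.349.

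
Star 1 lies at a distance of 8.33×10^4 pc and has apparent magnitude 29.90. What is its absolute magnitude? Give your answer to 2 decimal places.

10.30

M = m − 5 log₁₀(d/10 pc) = 29.90 − 5 log₁₀(8.33×10^4/10)
  = 29.90 − 5 × 3.921 = 29.90 − 19.60 = 10.30.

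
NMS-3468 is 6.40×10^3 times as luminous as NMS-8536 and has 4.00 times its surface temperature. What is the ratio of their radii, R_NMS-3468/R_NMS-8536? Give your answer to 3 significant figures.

5.00

L ∝ R²T⁴ gives R ∝ √L / T², so
R_NMS-3468/R_NMS-8536 = √(6.40×10^3) / (4.00)² = 80.00 / 16.00 = 5.000.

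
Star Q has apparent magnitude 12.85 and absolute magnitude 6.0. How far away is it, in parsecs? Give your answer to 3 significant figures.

234 pc

m − M = 5 log₁₀(d/10 pc)
12.85 − (6.0) = 6.85 = 5 log₁₀(d/10)
d = 10 × 10^(6.85/5) = 10 × 10^1.370 = 234.4 pc.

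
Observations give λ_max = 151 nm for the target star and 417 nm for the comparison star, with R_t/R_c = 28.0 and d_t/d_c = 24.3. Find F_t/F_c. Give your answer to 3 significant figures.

77.2

Wien's law: T_t/T_c = λ_c/λ_t = 417/151 = 2.762.
L_t/L_c = (R_t/R_c)²(T_t/T_c)⁴ = (28.0)²(2.762)⁴ = 4.560×10^4.
F_t/F_c = (L_t/L_c)/(d_t/d_c)² = 4.560×10^4/(24.3)² = 77.22.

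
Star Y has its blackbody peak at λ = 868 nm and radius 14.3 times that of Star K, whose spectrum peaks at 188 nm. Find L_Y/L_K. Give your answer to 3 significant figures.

0.450

Wien's law gives T ∝ 1/λ_max, so T_Y/T_K = λ_K/λ_Y = 188/868 = 0.2166.
Then L ∝ R²T⁴ gives L_Y/L_K = (14.3)² × (0.2166)⁴ = 204.5 × 0.002201 = 0.4500.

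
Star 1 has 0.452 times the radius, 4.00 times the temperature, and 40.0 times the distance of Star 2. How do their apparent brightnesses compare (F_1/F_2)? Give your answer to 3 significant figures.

L_1/L_2 = (R_1/R_2)²(T_1/T_2)⁴ = (0.452)² × (4.00)⁴ = 52.30.
F_1/F_2 = (L_1/L_2)/(d_1/d_2)² = 52.30 / (40.0)² = 0.03269.

0.0327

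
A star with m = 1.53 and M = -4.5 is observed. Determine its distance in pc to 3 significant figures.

161 pc

m − M = 5 log₁₀(d/10 pc)
1.53 − (-4.5) = 6.03 = 5 log₁₀(d/10)
d = 10 × 10^(6.03/5) = 10 × 10^1.206 = 160.7 pc.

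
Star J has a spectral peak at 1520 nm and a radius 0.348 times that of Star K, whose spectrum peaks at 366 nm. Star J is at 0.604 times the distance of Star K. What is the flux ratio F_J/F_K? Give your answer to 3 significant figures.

Wien's law: T_J/T_K = λ_K/λ_J = 366/1520 = 0.2408.
L_J/L_K = (R_J/R_K)²(T_J/T_K)⁴ = (0.348)²(0.2408)⁴ = 4.071×10^-4.
F_J/F_K = (L_J/L_K)/(d_J/d_K)² = 4.071×10^-4/(0.604)² = 0.001116.

0.00112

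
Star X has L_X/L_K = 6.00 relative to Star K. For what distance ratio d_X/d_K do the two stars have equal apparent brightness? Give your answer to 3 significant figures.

2.45

Equal flux requires L_X/d_X² = L_K/d_K², so d_X/d_K = √(L_X/L_K)
= √(6.00) = 2.449.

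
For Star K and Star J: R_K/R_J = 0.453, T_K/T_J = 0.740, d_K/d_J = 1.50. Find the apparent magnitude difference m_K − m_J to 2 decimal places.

3.91

L_K/L_J = (0.453)²(0.740)⁴ = 0.06154.
F_K/F_J = (L_K/L_J)/(d_K/d_J)² = 0.06154/2.250 = 0.02735.
m_K − m_J = −2.5 log₁₀(0.02735) = 3.91.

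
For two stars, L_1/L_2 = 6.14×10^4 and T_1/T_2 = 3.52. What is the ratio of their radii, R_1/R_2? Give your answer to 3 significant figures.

L ∝ R²T⁴ gives R ∝ √L / T², so
R_1/R_2 = √(6.14×10^4) / (3.52)² = 247.8 / 12.39 = 20.00.

20.0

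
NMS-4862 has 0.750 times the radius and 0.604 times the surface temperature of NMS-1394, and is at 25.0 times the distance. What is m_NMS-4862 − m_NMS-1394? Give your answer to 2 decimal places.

9.80

L_NMS-4862/L_NMS-1394 = (0.750)²(0.604)⁴ = 0.07486.
F_NMS-4862/F_NMS-1394 = (L_NMS-4862/L_NMS-1394)/(d_NMS-4862/d_NMS-1394)² = 0.07486/625.0 = 1.198×10^-4.
m_NMS-4862 − m_NMS-1394 = −2.5 log₁₀(1.198×10^-4) = 9.80.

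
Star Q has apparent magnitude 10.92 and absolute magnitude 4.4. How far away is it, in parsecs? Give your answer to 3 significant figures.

201 pc

m − M = 5 log₁₀(d/10 pc)
10.92 − (4.4) = 6.52 = 5 log₁₀(d/10)
d = 10 × 10^(6.52/5) = 10 × 10^1.304 = 201.4 pc.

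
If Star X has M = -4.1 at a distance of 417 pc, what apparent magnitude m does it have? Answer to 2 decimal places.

m = M + 5 log₁₀(d/10 pc) = -4.1 + 5 log₁₀(417/10)
  = -4.1 + 5 × 1.620 = -4.1 + 8.10 = 4.00.

4.00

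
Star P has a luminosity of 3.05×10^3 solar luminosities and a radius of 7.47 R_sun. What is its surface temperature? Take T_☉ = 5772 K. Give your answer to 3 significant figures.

1.57×10^4 K

T/T_☉ = (L/L_☉)^(1/4) / (R/R_☉)^(1/2)
T = 5772 × (3.05×10^3)^(1/4) / √(7.47) = 5772 × 7.431 / 2.733 = 1.569×10^4 K.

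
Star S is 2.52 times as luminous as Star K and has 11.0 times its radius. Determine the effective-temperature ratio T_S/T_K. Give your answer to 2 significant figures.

0.38

L ∝ R²T⁴ gives T ∝ (L/R²)^(1/4), so
T_S/T_K = (2.52 / 11.0²)^(1/4) = (0.02083)^(1/4) = 0.3799.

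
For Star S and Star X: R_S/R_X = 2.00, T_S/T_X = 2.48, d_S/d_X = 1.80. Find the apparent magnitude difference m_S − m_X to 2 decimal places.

-4.17

L_S/L_X = (2.00)²(2.48)⁴ = 151.3.
F_S/F_X = (L_S/L_X)/(d_S/d_X)² = 151.3/3.240 = 46.70.
m_S − m_X = −2.5 log₁₀(46.70) = -4.17.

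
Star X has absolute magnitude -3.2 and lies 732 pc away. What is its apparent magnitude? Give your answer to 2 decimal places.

6.12

m = M + 5 log₁₀(d/10 pc) = -3.2 + 5 log₁₀(732/10)
  = -3.2 + 5 × 1.865 = -3.2 + 9.32 = 6.12.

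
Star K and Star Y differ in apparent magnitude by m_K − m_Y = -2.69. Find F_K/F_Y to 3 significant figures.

11.9

F_K/F_Y = 10^(−(m_K − m_Y)/2.5) = 10^(2.69/2.5) = 10^1.076 = 11.91.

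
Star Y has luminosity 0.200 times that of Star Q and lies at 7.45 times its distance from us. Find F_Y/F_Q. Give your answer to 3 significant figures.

0.00360

F = L/(4πd²), so F_Y/F_Q = (L_Y/L_Q) / (d_Y/d_Q)²
= 0.200 / (7.45)² = 0.200 / 55.50 = 0.003603.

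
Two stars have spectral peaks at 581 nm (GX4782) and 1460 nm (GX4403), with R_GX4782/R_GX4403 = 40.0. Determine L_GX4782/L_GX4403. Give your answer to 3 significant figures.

6.38×10^4

Wien's law gives T ∝ 1/λ_max, so T_GX4782/T_GX4403 = λ_GX4403/λ_GX4782 = 1460/581 = 2.513.
Then L ∝ R²T⁴ gives L_GX4782/L_GX4403 = (40.0)² × (2.513)⁴ = 1600 × 39.88 = 6.380×10^4.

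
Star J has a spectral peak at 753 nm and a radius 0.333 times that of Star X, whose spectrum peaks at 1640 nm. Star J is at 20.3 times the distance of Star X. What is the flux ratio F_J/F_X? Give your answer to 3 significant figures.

0.00605

Wien's law: T_J/T_X = λ_X/λ_J = 1640/753 = 2.178.
L_J/L_X = (R_J/R_X)²(T_J/T_X)⁴ = (0.333)²(2.178)⁴ = 2.495.
F_J/F_X = (L_J/L_X)/(d_J/d_X)² = 2.495/(20.3)² = 0.006055.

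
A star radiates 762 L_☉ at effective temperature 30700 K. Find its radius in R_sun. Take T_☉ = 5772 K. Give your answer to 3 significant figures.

0.976 R_sun

R/R_☉ = √(L/L_☉) / (T/T_☉)² = √(762) / (5.319)²
       = 27.60 / 28.29 = 0.9758.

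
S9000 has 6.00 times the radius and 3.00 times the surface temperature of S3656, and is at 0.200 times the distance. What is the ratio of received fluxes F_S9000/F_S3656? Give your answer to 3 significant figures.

7.29×10^4

L_S9000/L_S3656 = (R_S9000/R_S3656)²(T_S9000/T_S3656)⁴ = (6.00)² × (3.00)⁴ = 2916.
F_S9000/F_S3656 = (L_S9000/L_S3656)/(d_S9000/d_S3656)² = 2916 / (0.200)² = 7.290×10^4.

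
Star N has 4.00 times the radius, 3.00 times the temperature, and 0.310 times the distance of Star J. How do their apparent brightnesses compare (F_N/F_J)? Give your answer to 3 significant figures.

L_N/L_J = (R_N/R_J)²(T_N/T_J)⁴ = (4.00)² × (3.00)⁴ = 1296.
F_N/F_J = (L_N/L_J)/(d_N/d_J)² = 1296 / (0.310)² = 1.349×10^4.

1.35×10^4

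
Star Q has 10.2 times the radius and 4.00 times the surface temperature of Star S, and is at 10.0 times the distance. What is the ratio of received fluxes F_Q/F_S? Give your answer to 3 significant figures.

L_Q/L_S = (R_Q/R_S)²(T_Q/T_S)⁴ = (10.2)² × (4.00)⁴ = 2.663×10^4.
F_Q/F_S = (L_Q/L_S)/(d_Q/d_S)² = 2.663×10^4 / (10.0)² = 266.3.

266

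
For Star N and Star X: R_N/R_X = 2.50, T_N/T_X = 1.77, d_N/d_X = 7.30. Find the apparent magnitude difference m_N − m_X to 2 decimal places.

L_N/L_X = (2.50)²(1.77)⁴ = 61.34.
F_N/F_X = (L_N/L_X)/(d_N/d_X)² = 61.34/53.29 = 1.151.
m_N − m_X = −2.5 log₁₀(1.151) = -0.15.

-0.15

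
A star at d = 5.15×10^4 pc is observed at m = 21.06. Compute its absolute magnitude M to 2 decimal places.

2.50

M = m − 5 log₁₀(d/10 pc) = 21.06 − 5 log₁₀(5.15×10^4/10)
  = 21.06 − 5 × 3.712 = 21.06 − 18.56 = 2.50.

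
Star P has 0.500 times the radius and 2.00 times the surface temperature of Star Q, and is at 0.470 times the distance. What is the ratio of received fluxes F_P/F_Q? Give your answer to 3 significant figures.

18.1

L_P/L_Q = (R_P/R_Q)²(T_P/T_Q)⁴ = (0.500)² × (2.00)⁴ = 4.000.
F_P/F_Q = (L_P/L_Q)/(d_P/d_Q)² = 4.000 / (0.470)² = 18.11.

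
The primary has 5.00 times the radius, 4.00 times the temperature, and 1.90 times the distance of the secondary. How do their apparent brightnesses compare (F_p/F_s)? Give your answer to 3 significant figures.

L_p/L_s = (R_p/R_s)²(T_p/T_s)⁴ = (5.00)² × (4.00)⁴ = 6400.
F_p/F_s = (L_p/L_s)/(d_p/d_s)² = 6400 / (1.90)² = 1773.

1.77×10^3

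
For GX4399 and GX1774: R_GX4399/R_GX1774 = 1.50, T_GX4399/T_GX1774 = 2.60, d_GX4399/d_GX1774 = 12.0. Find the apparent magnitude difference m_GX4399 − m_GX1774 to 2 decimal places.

L_GX4399/L_GX1774 = (1.50)²(2.60)⁴ = 102.8.
F_GX4399/F_GX1774 = (L_GX4399/L_GX1774)/(d_GX4399/d_GX1774)² = 102.8/144.0 = 0.7140.
m_GX4399 − m_GX1774 = −2.5 log₁₀(0.7140) = 0.37.

0.37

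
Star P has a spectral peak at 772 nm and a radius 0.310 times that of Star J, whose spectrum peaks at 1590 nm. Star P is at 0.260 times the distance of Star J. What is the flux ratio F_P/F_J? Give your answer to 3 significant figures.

Wien's law: T_P/T_J = λ_J/λ_P = 1590/772 = 2.060.
L_P/L_J = (R_P/R_J)²(T_P/T_J)⁴ = (0.310)²(2.060)⁴ = 1.729.
F_P/F_J = (L_P/L_J)/(d_P/d_J)² = 1.729/(0.260)² = 25.58.

25.6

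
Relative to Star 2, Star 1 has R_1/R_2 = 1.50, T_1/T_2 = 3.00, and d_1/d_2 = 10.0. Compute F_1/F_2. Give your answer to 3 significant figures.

1.82

L_1/L_2 = (R_1/R_2)²(T_1/T_2)⁴ = (1.50)² × (3.00)⁴ = 182.2.
F_1/F_2 = (L_1/L_2)/(d_1/d_2)² = 182.2 / (10.0)² = 1.823.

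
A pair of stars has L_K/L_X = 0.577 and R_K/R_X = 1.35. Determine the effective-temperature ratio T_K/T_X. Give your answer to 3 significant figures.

L ∝ R²T⁴ gives T ∝ (L/R²)^(1/4), so
T_K/T_X = (0.577 / 1.35²)^(1/4) = (0.3166)^(1/4) = 0.7501.

0.750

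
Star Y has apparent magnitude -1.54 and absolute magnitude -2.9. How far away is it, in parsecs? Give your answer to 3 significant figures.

18.7 pc

m − M = 5 log₁₀(d/10 pc)
-1.54 − (-2.9) = 1.36 = 5 log₁₀(d/10)
d = 10 × 10^(1.36/5) = 10 × 10^0.272 = 18.71 pc.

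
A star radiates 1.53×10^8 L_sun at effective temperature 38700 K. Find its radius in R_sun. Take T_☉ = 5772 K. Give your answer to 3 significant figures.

275 R_sun

R/R_☉ = √(L/L_☉) / (T/T_☉)² = √(1.53×10^8) / (6.705)²
       = 1.237×10^4 / 44.95 = 275.2.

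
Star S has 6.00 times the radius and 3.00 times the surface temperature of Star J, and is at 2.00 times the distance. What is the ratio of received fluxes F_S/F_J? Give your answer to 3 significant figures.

L_S/L_J = (R_S/R_J)²(T_S/T_J)⁴ = (6.00)² × (3.00)⁴ = 2916.
F_S/F_J = (L_S/L_J)/(d_S/d_J)² = 2916 / (2.00)² = 729.0.

729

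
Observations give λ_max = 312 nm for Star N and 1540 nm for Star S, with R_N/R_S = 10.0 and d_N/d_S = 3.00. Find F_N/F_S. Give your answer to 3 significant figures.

6.60×10^3

Wien's law: T_N/T_S = λ_S/λ_N = 1540/312 = 4.936.
L_N/L_S = (R_N/R_S)²(T_N/T_S)⁴ = (10.0)²(4.936)⁴ = 5.936×10^4.
F_N/F_S = (L_N/L_S)/(d_N/d_S)² = 5.936×10^4/(3.00)² = 6595.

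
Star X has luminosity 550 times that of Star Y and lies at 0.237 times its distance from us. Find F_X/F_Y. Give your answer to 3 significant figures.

F = L/(4πd²), so F_X/F_Y = (L_X/L_Y) / (d_X/d_Y)²
= 550 / (0.237)² = 550 / 0.05617 = 9792.

9.79×10^3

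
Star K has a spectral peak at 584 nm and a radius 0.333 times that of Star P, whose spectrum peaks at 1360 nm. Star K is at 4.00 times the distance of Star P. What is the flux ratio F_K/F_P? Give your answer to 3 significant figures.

Wien's law: T_K/T_P = λ_P/λ_K = 1360/584 = 2.329.
L_K/L_P = (R_K/R_P)²(T_K/T_P)⁴ = (0.333)²(2.329)⁴ = 3.261.
F_K/F_P = (L_K/L_P)/(d_K/d_P)² = 3.261/(4.00)² = 0.2038.

0.204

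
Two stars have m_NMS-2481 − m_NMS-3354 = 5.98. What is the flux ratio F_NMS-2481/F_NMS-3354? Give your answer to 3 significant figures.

F_NMS-2481/F_NMS-3354 = 10^(−(m_NMS-2481 − m_NMS-3354)/2.5) = 10^(-5.98/2.5) = 10^-2.392 = 0.004055.

0.00406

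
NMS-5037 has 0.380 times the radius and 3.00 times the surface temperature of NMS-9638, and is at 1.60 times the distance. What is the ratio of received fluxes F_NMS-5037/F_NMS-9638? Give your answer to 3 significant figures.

4.57

L_NMS-5037/L_NMS-9638 = (R_NMS-5037/R_NMS-9638)²(T_NMS-5037/T_NMS-9638)⁴ = (0.380)² × (3.00)⁴ = 11.70.
F_NMS-5037/F_NMS-9638 = (L_NMS-5037/L_NMS-9638)/(d_NMS-5037/d_NMS-9638)² = 11.70 / (1.60)² = 4.569.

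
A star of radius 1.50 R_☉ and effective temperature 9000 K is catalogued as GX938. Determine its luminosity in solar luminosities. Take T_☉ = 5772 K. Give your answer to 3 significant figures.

L/L_☉ = (R/R_☉)² (T/T_☉)⁴ = (1.50)² × (9000/5772)⁴
       = 2.250 × (1.559)⁴ = 2.250 × 5.911 = 13.30.

13.3 solar luminosities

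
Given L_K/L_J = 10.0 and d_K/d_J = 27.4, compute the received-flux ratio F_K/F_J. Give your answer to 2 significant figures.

F = L/(4πd²), so F_K/F_J = (L_K/L_J) / (d_K/d_J)²
= 10.0 / (27.4)² = 10.0 / 750.8 = 0.01332.

0.013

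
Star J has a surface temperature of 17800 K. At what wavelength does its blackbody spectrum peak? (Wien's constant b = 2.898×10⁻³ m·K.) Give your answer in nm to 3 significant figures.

λ_max = b/T = 2.898×10⁻³ / 17800 = 1.63×10^-7 m = 162.8 nm.

163 nm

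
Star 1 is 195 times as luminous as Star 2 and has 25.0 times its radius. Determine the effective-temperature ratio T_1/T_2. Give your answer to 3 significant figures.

L ∝ R²T⁴ gives T ∝ (L/R²)^(1/4), so
T_1/T_2 = (195 / 25.0²)^(1/4) = (0.3120)^(1/4) = 0.7474.

0.747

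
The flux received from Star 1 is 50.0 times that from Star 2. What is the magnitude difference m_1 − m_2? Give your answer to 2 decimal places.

-4.25

m_1 − m_2 = −2.5 log₁₀(F_1/F_2) = −2.5 log₁₀(50.0) = −2.5 × (1.699) = -4.247.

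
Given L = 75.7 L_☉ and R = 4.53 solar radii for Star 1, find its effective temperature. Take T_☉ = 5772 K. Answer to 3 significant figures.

T/T_☉ = (L/L_☉)^(1/4) / (R/R_☉)^(1/2)
T = 5772 × (75.7)^(1/4) / √(4.53) = 5772 × 2.950 / 2.128 = 7999 K.

8.00×10^3 K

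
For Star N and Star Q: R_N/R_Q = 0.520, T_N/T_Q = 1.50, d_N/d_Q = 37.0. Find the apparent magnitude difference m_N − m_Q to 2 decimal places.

7.50

L_N/L_Q = (0.520)²(1.50)⁴ = 1.369.
F_N/F_Q = (L_N/L_Q)/(d_N/d_Q)² = 1.369/1369 = 9.999×10^-4.
m_N − m_Q = −2.5 log₁₀(9.999×10^-4) = 7.50.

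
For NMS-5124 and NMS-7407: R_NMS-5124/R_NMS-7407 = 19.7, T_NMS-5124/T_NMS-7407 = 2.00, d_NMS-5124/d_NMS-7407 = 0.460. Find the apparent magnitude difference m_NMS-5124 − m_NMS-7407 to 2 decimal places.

-11.17

L_NMS-5124/L_NMS-7407 = (19.7)²(2.00)⁴ = 6209.
F_NMS-5124/F_NMS-7407 = (L_NMS-5124/L_NMS-7407)/(d_NMS-5124/d_NMS-7407)² = 6209/0.2116 = 2.935×10^4.
m_NMS-5124 − m_NMS-7407 = −2.5 log₁₀(2.935×10^4) = -11.17.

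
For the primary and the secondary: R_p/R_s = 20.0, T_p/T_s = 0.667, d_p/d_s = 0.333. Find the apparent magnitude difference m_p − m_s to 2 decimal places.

L_p/L_s = (20.0)²(0.667)⁴ = 79.17.
F_p/F_s = (L_p/L_s)/(d_p/d_s)² = 79.17/0.1109 = 714.0.
m_p − m_s = −2.5 log₁₀(714.0) = -7.13.

-7.13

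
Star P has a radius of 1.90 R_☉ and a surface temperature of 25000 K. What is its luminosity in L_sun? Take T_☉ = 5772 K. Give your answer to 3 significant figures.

1.27×10^3 L_sun

L/L_☉ = (R/R_☉)² (T/T_☉)⁴ = (1.90)² × (25000/5772)⁴
       = 3.610 × (4.331)⁴ = 3.610 × 351.9 = 1270.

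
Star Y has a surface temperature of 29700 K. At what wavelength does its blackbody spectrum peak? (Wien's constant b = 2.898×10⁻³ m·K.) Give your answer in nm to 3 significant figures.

λ_max = b/T = 2.898×10⁻³ / 29700 = 9.76×10^-8 m = 97.58 nm.

97.6 nm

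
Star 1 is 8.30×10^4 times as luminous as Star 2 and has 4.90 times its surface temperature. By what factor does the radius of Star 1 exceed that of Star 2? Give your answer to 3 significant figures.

L ∝ R²T⁴ gives R ∝ √L / T², so
R_1/R_2 = √(8.30×10^4) / (4.90)² = 288.1 / 24.01 = 12.00.

12.0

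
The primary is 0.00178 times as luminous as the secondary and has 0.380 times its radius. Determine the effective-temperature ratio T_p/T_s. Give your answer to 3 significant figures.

0.333

L ∝ R²T⁴ gives T ∝ (L/R²)^(1/4), so
T_p/T_s = (0.00178 / 0.380²)^(1/4) = (0.01233)^(1/4) = 0.3332.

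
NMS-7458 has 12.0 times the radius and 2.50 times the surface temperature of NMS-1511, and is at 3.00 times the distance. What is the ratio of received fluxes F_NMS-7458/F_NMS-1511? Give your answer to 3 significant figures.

L_NMS-7458/L_NMS-1511 = (R_NMS-7458/R_NMS-1511)²(T_NMS-7458/T_NMS-1511)⁴ = (12.0)² × (2.50)⁴ = 5625.
F_NMS-7458/F_NMS-1511 = (L_NMS-7458/L_NMS-1511)/(d_NMS-7458/d_NMS-1511)² = 5625 / (3.00)² = 625.0.

625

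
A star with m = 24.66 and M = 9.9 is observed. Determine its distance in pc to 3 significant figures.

m − M = 5 log₁₀(d/10 pc)
24.66 − (9.9) = 14.76 = 5 log₁₀(d/10)
d = 10 × 10^(14.76/5) = 10 × 10^2.952 = 8954 pc.

8.95×10^3 pc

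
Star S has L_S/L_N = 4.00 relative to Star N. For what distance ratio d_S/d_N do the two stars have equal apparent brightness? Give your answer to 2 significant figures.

2.0

Equal flux requires L_S/d_S² = L_N/d_N², so d_S/d_N = √(L_S/L_N)
= √(4.00) = 2.000.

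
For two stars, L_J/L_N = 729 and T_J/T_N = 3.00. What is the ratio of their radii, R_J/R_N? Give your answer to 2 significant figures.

3.0

L ∝ R²T⁴ gives R ∝ √L / T², so
R_J/R_N = √(729) / (3.00)² = 27.00 / 9.000 = 3.000.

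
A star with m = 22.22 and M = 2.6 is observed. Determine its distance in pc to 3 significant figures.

8.39×10^4 pc

m − M = 5 log₁₀(d/10 pc)
22.22 − (2.6) = 19.62 = 5 log₁₀(d/10)
d = 10 × 10^(19.62/5) = 10 × 10^3.924 = 8.395×10^4 pc.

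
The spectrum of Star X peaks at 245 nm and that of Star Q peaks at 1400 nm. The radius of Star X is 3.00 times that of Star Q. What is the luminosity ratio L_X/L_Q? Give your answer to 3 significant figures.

Wien's law gives T ∝ 1/λ_max, so T_X/T_Q = λ_Q/λ_X = 1400/245 = 5.714.
Then L ∝ R²T⁴ gives L_X/L_Q = (3.00)² × (5.714)⁴ = 9.000 × 1066 = 9596.

9.60×10^3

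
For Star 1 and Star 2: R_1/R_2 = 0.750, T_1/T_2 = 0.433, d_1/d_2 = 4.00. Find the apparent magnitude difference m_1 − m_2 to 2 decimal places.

L_1/L_2 = (0.750)²(0.433)⁴ = 0.01977.
F_1/F_2 = (L_1/L_2)/(d_1/d_2)² = 0.01977/16.00 = 0.001236.
m_1 − m_2 = −2.5 log₁₀(0.001236) = 7.27.

7.27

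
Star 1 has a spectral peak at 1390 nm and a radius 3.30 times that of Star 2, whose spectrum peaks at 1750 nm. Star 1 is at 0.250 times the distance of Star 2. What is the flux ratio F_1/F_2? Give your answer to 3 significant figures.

438

Wien's law: T_1/T_2 = λ_2/λ_1 = 1750/1390 = 1.259.
L_1/L_2 = (R_1/R_2)²(T_1/T_2)⁴ = (3.30)²(1.259)⁴ = 27.36.
F_1/F_2 = (L_1/L_2)/(d_1/d_2)² = 27.36/(0.250)² = 437.8.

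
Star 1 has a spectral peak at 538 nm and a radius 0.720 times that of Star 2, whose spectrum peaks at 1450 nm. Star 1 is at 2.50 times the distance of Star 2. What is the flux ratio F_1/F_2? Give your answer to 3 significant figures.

Wien's law: T_1/T_2 = λ_2/λ_1 = 1450/538 = 2.695.
L_1/L_2 = (R_1/R_2)²(T_1/T_2)⁴ = (0.720)²(2.695)⁴ = 27.35.
F_1/F_2 = (L_1/L_2)/(d_1/d_2)² = 27.35/(2.50)² = 4.377.

4.38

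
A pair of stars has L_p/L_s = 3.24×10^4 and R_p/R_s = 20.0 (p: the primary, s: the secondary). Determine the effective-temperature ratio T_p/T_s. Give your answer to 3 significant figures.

L ∝ R²T⁴ gives T ∝ (L/R²)^(1/4), so
T_p/T_s = (3.24×10^4 / 20.0²)^(1/4) = (81.00)^(1/4) = 3.000.

3.00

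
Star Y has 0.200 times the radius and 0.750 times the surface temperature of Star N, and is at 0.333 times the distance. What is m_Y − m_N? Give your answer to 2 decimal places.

L_Y/L_N = (0.200)²(0.750)⁴ = 0.01266.
F_Y/F_N = (L_Y/L_N)/(d_Y/d_N)² = 0.01266/0.1109 = 0.1141.
m_Y − m_N = −2.5 log₁₀(0.1141) = 2.36.

2.36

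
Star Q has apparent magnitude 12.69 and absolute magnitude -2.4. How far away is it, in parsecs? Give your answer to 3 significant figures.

m − M = 5 log₁₀(d/10 pc)
12.69 − (-2.4) = 15.09 = 5 log₁₀(d/10)
d = 10 × 10^(15.09/5) = 10 × 10^3.018 = 1.042×10^4 pc.

1.04×10^4 pc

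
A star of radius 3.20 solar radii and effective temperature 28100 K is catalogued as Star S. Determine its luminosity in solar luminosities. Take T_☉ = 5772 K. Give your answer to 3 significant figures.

L/L_☉ = (R/R_☉)² (T/T_☉)⁴ = (3.20)² × (28100/5772)⁴
       = 10.24 × (4.868)⁴ = 10.24 × 561.7 = 5752.

5.75×10^3 solar luminosities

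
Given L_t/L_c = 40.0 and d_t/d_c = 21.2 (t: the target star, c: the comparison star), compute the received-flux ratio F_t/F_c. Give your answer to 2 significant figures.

F = L/(4πd²), so F_t/F_c = (L_t/L_c) / (d_t/d_c)²
= 40.0 / (21.2)² = 40.0 / 449.4 = 0.08900.

0.089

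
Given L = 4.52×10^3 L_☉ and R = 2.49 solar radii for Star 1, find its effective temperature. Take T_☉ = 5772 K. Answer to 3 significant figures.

3.00×10^4 K

T/T_☉ = (L/L_☉)^(1/4) / (R/R_☉)^(1/2)
T = 5772 × (4.52×10^3)^(1/4) / √(2.49) = 5772 × 8.199 / 1.578 = 2.999×10^4 K.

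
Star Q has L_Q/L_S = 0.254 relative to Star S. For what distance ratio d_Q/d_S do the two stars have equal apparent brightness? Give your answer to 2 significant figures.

Equal flux requires L_Q/d_Q² = L_S/d_S², so d_Q/d_S = √(L_Q/L_S)
= √(0.254) = 0.5040.

0.50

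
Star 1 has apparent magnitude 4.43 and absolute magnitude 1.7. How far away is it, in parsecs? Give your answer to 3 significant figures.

35.2 pc

m − M = 5 log₁₀(d/10 pc)
4.43 − (1.7) = 2.73 = 5 log₁₀(d/10)
d = 10 × 10^(2.73/5) = 10 × 10^0.546 = 35.16 pc.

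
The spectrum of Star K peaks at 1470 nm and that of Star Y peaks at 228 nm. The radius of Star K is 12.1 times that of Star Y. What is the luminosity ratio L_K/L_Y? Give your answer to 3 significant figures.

Wien's law gives T ∝ 1/λ_max, so T_K/T_Y = λ_Y/λ_K = 228/1470 = 0.1551.
Then L ∝ R²T⁴ gives L_K/L_Y = (12.1)² × (0.1551)⁴ = 146.4 × 5.787×10^-4 = 0.08473.

0.0847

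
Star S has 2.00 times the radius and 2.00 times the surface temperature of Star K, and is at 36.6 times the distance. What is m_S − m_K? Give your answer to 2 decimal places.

3.30

L_S/L_K = (2.00)²(2.00)⁴ = 64.00.
F_S/F_K = (L_S/L_K)/(d_S/d_K)² = 64.00/1340 = 0.04778.
m_S − m_K = −2.5 log₁₀(0.04778) = 3.30.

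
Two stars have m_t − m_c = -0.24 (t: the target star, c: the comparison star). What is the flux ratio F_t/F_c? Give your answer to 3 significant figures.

1.25

F_t/F_c = 10^(−(m_t − m_c)/2.5) = 10^(0.24/2.5) = 10^0.096 = 1.247.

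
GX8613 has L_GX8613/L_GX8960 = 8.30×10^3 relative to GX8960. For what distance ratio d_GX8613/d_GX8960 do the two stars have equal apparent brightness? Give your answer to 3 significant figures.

91.1

Equal flux requires L_GX8613/d_GX8613² = L_GX8960/d_GX8960², so d_GX8613/d_GX8960 = √(L_GX8613/L_GX8960)
= √(8.30×10^3) = 91.10.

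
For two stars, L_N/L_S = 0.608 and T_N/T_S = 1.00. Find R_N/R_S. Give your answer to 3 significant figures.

0.780

L ∝ R²T⁴ gives R ∝ √L / T², so
R_N/R_S = √(0.608) / (1.00)² = 0.7797 / 1.000 = 0.7797.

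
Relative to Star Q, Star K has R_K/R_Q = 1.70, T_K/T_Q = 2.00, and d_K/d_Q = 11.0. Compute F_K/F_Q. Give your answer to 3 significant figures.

L_K/L_Q = (R_K/R_Q)²(T_K/T_Q)⁴ = (1.70)² × (2.00)⁴ = 46.24.
F_K/F_Q = (L_K/L_Q)/(d_K/d_Q)² = 46.24 / (11.0)² = 0.3821.

0.382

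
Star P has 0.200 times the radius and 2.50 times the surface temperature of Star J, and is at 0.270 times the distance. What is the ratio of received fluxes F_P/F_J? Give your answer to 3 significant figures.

21.4

L_P/L_J = (R_P/R_J)²(T_P/T_J)⁴ = (0.200)² × (2.50)⁴ = 1.563.
F_P/F_J = (L_P/L_J)/(d_P/d_J)² = 1.563 / (0.270)² = 21.43.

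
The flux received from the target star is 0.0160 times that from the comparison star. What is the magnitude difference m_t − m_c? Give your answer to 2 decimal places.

m_t − m_c = −2.5 log₁₀(F_t/F_c) = −2.5 log₁₀(0.0160) = −2.5 × (-1.796) = 4.490.

4.49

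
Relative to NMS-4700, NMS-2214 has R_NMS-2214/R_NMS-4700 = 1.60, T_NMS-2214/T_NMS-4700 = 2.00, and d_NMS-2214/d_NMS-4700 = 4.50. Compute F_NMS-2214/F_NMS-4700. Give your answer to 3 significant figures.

L_NMS-2214/L_NMS-4700 = (R_NMS-2214/R_NMS-4700)²(T_NMS-2214/T_NMS-4700)⁴ = (1.60)² × (2.00)⁴ = 40.96.
F_NMS-2214/F_NMS-4700 = (L_NMS-2214/L_NMS-4700)/(d_NMS-2214/d_NMS-4700)² = 40.96 / (4.50)² = 2.023.

2.02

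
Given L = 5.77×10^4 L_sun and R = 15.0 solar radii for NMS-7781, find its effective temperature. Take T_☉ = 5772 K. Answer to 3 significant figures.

2.31×10^4 K

T/T_☉ = (L/L_☉)^(1/4) / (R/R_☉)^(1/2)
T = 5772 × (5.77×10^4)^(1/4) / √(15.0) = 5772 × 15.50 / 3.873 = 2.310×10^4 K.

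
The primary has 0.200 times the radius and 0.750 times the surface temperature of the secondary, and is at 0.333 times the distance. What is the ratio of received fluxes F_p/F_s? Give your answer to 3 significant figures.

0.114

L_p/L_s = (R_p/R_s)²(T_p/T_s)⁴ = (0.200)² × (0.750)⁴ = 0.01266.
F_p/F_s = (L_p/L_s)/(d_p/d_s)² = 0.01266 / (0.333)² = 0.1141.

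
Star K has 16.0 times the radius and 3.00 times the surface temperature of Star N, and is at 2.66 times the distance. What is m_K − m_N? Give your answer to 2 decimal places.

-8.67

L_K/L_N = (16.0)²(3.00)⁴ = 2.074×10^4.
F_K/F_N = (L_K/L_N)/(d_K/d_N)² = 2.074×10^4/7.076 = 2931.
m_K − m_N = −2.5 log₁₀(2931) = -8.67.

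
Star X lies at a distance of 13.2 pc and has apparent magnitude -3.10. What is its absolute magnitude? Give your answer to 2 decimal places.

M = m − 5 log₁₀(d/10 pc) = -3.10 − 5 log₁₀(13.2/10)
  = -3.10 − 5 × 0.121 = -3.10 − 0.60 = -3.70.

-3.70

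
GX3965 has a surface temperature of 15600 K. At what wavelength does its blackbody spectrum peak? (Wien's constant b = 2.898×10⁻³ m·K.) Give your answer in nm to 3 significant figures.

186 nm

λ_max = b/T = 2.898×10⁻³ / 15600 = 1.86×10^-7 m = 185.8 nm.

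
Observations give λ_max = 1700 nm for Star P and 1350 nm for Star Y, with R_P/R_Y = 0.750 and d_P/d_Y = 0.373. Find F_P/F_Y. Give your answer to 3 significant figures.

1.61

Wien's law: T_P/T_Y = λ_Y/λ_P = 1350/1700 = 0.7941.
L_P/L_Y = (R_P/R_Y)²(T_P/T_Y)⁴ = (0.750)²(0.7941)⁴ = 0.2237.
F_P/F_Y = (L_P/L_Y)/(d_P/d_Y)² = 0.2237/(0.373)² = 1.608.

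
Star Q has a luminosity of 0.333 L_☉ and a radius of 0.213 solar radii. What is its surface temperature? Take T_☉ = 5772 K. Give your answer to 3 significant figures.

T/T_☉ = (L/L_☉)^(1/4) / (R/R_☉)^(1/2)
T = 5772 × (0.333)^(1/4) / √(0.213) = 5772 × 0.7596 / 0.4615 = 9501 K.

9.50×10^3 K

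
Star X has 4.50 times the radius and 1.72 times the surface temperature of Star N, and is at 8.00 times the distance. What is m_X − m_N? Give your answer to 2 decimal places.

L_X/L_N = (4.50)²(1.72)⁴ = 177.2.
F_X/F_N = (L_X/L_N)/(d_X/d_N)² = 177.2/64.00 = 2.769.
m_X − m_N = −2.5 log₁₀(2.769) = -1.11.

-1.11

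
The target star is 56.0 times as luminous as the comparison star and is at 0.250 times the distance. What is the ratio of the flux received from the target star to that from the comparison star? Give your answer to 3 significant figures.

F = L/(4πd²), so F_t/F_c = (L_t/L_c) / (d_t/d_c)²
= 56.0 / (0.250)² = 56.0 / 0.06250 = 896.0.

896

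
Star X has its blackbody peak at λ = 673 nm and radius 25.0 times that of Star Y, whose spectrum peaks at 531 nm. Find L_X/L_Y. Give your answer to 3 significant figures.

242

Wien's law gives T ∝ 1/λ_max, so T_X/T_Y = λ_Y/λ_X = 531/673 = 0.7890.
Then L ∝ R²T⁴ gives L_X/L_Y = (25.0)² × (0.7890)⁴ = 625.0 × 0.3875 = 242.2.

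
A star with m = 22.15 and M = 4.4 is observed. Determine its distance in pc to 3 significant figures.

m − M = 5 log₁₀(d/10 pc)
22.15 − (4.4) = 17.75 = 5 log₁₀(d/10)
d = 10 × 10^(17.75/5) = 10 × 10^3.550 = 3.548×10^4 pc.

3.55×10^4 pc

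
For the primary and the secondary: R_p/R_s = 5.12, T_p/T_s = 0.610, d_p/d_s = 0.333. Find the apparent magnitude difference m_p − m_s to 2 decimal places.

-3.79

L_p/L_s = (5.12)²(0.610)⁴ = 3.630.
F_p/F_s = (L_p/L_s)/(d_p/d_s)² = 3.630/0.1109 = 32.73.
m_p − m_s = −2.5 log₁₀(32.73) = -3.79.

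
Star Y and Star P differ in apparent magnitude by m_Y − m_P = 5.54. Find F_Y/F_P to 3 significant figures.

F_Y/F_P = 10^(−(m_Y − m_P)/2.5) = 10^(-5.54/2.5) = 10^-2.216 = 0.006081.

0.00608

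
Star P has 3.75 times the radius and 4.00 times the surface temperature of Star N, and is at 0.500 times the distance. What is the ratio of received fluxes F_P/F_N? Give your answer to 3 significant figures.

1.44×10^4

L_P/L_N = (R_P/R_N)²(T_P/T_N)⁴ = (3.75)² × (4.00)⁴ = 3600.
F_P/F_N = (L_P/L_N)/(d_P/d_N)² = 3600 / (0.500)² = 1.440×10^4.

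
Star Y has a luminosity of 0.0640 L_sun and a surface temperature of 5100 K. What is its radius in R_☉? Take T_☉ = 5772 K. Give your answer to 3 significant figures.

R/R_☉ = √(L/L_☉) / (T/T_☉)² = √(0.0640) / (0.8836)²
       = 0.2530 / 0.7807 = 0.3240.

0.324 R_☉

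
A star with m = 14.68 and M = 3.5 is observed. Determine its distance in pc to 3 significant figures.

1.72×10^3 pc

m − M = 5 log₁₀(d/10 pc)
14.68 − (3.5) = 11.18 = 5 log₁₀(d/10)
d = 10 × 10^(11.18/5) = 10 × 10^2.236 = 1722 pc.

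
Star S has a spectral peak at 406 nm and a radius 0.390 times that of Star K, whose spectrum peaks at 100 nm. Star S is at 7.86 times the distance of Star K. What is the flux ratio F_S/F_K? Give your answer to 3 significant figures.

9.06×10^-6

Wien's law: T_S/T_K = λ_K/λ_S = 100/406 = 0.2463.
L_S/L_K = (R_S/R_K)²(T_S/T_K)⁴ = (0.390)²(0.2463)⁴ = 5.598×10^-4.
F_S/F_K = (L_S/L_K)/(d_S/d_K)² = 5.598×10^-4/(7.86)² = 9.061×10^-6.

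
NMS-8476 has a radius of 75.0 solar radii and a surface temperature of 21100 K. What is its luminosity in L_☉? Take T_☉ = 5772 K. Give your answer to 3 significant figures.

1.00×10^6 L_☉

L/L_☉ = (R/R_☉)² (T/T_☉)⁴ = (75.0)² × (21100/5772)⁴
       = 5625 × (3.656)⁴ = 5625 × 178.6 = 1.004×10^6.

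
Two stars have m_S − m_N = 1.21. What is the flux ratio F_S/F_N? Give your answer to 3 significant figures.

0.328

F_S/F_N = 10^(−(m_S − m_N)/2.5) = 10^(-1.21/2.5) = 10^-0.484 = 0.3281.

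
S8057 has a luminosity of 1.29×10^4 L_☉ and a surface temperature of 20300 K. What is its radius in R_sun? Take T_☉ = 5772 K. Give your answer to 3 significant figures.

R/R_☉ = √(L/L_☉) / (T/T_☉)² = √(1.29×10^4) / (3.517)²
       = 113.6 / 12.37 = 9.182.

9.18 R_sun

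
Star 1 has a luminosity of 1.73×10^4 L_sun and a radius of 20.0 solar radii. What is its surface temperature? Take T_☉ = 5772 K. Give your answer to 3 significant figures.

1.48×10^4 K

T/T_☉ = (L/L_☉)^(1/4) / (R/R_☉)^(1/2)
T = 5772 × (1.73×10^4)^(1/4) / √(20.0) = 5772 × 11.47 / 4.472 = 1.480×10^4 K.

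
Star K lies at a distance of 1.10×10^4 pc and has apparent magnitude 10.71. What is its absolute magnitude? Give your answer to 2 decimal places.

-4.50

M = m − 5 log₁₀(d/10 pc) = 10.71 − 5 log₁₀(1.10×10^4/10)
  = 10.71 − 5 × 3.041 = 10.71 − 15.21 = -4.50.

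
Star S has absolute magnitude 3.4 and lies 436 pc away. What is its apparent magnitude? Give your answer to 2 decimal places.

m = M + 5 log₁₀(d/10 pc) = 3.4 + 5 log₁₀(436/10)
  = 3.4 + 5 × 1.639 = 3.4 + 8.20 = 11.60.

11.60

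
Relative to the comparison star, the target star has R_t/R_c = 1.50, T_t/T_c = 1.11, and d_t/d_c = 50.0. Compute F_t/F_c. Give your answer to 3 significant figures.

0.00137

L_t/L_c = (R_t/R_c)²(T_t/T_c)⁴ = (1.50)² × (1.11)⁴ = 3.416.
F_t/F_c = (L_t/L_c)/(d_t/d_c)² = 3.416 / (50.0)² = 0.001366.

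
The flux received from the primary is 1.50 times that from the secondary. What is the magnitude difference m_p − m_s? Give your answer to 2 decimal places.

m_p − m_s = −2.5 log₁₀(F_p/F_s) = −2.5 log₁₀(1.50) = −2.5 × (0.176) = -0.440.

-0.44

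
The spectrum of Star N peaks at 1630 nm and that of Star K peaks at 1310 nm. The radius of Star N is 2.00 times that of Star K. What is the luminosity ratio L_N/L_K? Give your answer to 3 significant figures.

1.67

Wien's law gives T ∝ 1/λ_max, so T_N/T_K = λ_K/λ_N = 1310/1630 = 0.8037.
Then L ∝ R²T⁴ gives L_N/L_K = (2.00)² × (0.8037)⁴ = 4.000 × 0.4172 = 1.669.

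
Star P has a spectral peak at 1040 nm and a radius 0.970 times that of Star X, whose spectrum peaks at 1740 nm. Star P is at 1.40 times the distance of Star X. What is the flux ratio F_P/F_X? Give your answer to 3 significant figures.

Wien's law: T_P/T_X = λ_X/λ_P = 1740/1040 = 1.673.
L_P/L_X = (R_P/R_X)²(T_P/T_X)⁴ = (0.970)²(1.673)⁴ = 7.372.
F_P/F_X = (L_P/L_X)/(d_P/d_X)² = 7.372/(1.40)² = 3.761.

3.76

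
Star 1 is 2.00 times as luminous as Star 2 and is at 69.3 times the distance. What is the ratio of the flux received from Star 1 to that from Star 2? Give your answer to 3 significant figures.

4.16×10^-4

F = L/(4πd²), so F_1/F_2 = (L_1/L_2) / (d_1/d_2)²
= 2.00 / (69.3)² = 2.00 / 4802 = 4.165×10^-4.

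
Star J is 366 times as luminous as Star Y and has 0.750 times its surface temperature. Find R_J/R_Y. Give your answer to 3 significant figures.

L ∝ R²T⁴ gives R ∝ √L / T², so
R_J/R_Y = √(366) / (0.750)² = 19.13 / 0.5625 = 34.01.

34.0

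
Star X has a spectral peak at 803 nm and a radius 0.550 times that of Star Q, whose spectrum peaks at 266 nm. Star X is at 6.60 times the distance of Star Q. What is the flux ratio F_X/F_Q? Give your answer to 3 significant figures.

8.36×10^-5

Wien's law: T_X/T_Q = λ_Q/λ_X = 266/803 = 0.3313.
L_X/L_Q = (R_X/R_Q)²(T_X/T_Q)⁴ = (0.550)²(0.3313)⁴ = 0.003642.
F_X/F_Q = (L_X/L_Q)/(d_X/d_Q)² = 0.003642/(6.60)² = 8.362×10^-5.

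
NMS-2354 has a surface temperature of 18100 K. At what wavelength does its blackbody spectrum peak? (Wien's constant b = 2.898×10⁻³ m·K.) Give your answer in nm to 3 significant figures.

160 nm

λ_max = b/T = 2.898×10⁻³ / 18100 = 1.60×10^-7 m = 160.1 nm.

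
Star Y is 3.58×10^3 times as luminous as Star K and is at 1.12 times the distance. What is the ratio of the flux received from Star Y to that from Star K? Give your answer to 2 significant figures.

F = L/(4πd²), so F_Y/F_K = (L_Y/L_K) / (d_Y/d_K)²
= 3.58×10^3 / (1.12)² = 3.58×10^3 / 1.254 = 2854.

2.9×10^3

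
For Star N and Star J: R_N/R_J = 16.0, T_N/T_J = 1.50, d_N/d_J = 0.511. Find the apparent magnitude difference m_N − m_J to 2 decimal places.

L_N/L_J = (16.0)²(1.50)⁴ = 1296.
F_N/F_J = (L_N/L_J)/(d_N/d_J)² = 1296/0.2611 = 4963.
m_N − m_J = −2.5 log₁₀(4963) = -9.24.

-9.24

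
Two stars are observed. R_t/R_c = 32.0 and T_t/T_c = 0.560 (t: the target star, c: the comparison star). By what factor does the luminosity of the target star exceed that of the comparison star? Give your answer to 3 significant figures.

From the Stefan–Boltzmann law, L ∝ R²T⁴, so
L_t/L_c = (R_t/R_c)² (T_t/T_c)⁴ = (32.0)² × (0.560)⁴ = 1024 × 0.09834 = 100.7.

101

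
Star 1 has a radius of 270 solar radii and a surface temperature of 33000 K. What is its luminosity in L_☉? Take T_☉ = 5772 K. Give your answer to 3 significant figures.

L/L_☉ = (R/R_☉)² (T/T_☉)⁴ = (270)² × (33000/5772)⁴
       = 7.290×10^4 × (5.717)⁴ = 7.290×10^4 × 1068 = 7.789×10^7.

7.79×10^7 L_☉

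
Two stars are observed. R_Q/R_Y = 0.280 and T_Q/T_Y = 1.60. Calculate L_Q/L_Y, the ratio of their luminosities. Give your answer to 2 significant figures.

0.51

From the Stefan–Boltzmann law, L ∝ R²T⁴, so
L_Q/L_Y = (R_Q/R_Y)² (T_Q/T_Y)⁴ = (0.280)² × (1.60)⁴ = 0.07840 × 6.554 = 0.5138.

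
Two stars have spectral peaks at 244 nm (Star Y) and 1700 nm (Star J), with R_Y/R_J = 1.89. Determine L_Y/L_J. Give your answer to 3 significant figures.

8.42×10^3

Wien's law gives T ∝ 1/λ_max, so T_Y/T_J = λ_J/λ_Y = 1700/244 = 6.967.
Then L ∝ R²T⁴ gives L_Y/L_J = (1.89)² × (6.967)⁴ = 3.572 × 2356 = 8417.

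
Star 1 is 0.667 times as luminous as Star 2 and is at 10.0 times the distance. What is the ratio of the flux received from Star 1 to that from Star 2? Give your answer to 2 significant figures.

0.0067

F = L/(4πd²), so F_1/F_2 = (L_1/L_2) / (d_1/d_2)²
= 0.667 / (10.0)² = 0.667 / 100.0 = 0.006670.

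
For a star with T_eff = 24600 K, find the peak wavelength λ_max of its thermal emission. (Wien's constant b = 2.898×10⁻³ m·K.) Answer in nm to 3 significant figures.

118 nm

λ_max = b/T = 2.898×10⁻³ / 24600 = 1.18×10^-7 m = 117.8 nm.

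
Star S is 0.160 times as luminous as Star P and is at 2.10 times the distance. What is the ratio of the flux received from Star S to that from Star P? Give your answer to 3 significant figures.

0.0363

F = L/(4πd²), so F_S/F_P = (L_S/L_P) / (d_S/d_P)²
= 0.160 / (2.10)² = 0.160 / 4.410 = 0.03628.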